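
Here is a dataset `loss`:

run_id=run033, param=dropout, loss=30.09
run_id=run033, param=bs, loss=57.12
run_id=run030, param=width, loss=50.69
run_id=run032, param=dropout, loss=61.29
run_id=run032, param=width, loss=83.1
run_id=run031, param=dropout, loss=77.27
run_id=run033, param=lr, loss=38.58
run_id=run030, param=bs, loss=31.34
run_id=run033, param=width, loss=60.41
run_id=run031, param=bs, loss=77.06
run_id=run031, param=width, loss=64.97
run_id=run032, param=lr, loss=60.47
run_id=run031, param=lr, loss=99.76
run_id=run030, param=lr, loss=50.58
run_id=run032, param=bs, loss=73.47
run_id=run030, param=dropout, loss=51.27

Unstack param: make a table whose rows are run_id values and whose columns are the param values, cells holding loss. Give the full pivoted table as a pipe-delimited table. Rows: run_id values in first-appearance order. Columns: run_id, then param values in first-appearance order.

Columns: run_id plus the 4 distinct param values (dropout, bs, width, lr).
For example, row run033 column dropout takes loss=30.09 from the long row (run033, dropout).

| run_id | dropout | bs | width | lr |
| run033 | 30.09 | 57.12 | 60.41 | 38.58 |
| run030 | 51.27 | 31.34 | 50.69 | 50.58 |
| run032 | 61.29 | 73.47 | 83.1 | 60.47 |
| run031 | 77.27 | 77.06 | 64.97 | 99.76 |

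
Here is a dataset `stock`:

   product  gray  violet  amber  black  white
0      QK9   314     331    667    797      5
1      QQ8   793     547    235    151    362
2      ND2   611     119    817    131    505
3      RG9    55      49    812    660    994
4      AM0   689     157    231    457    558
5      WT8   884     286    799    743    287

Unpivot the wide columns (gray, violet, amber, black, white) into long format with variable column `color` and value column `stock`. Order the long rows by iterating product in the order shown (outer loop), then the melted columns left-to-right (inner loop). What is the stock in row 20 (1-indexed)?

30 rows total (6 × 5). Row 20: index ⌊(20-1)/5⌋ = 3 into product → RG9; (20-1) mod 5 = 4 into the melted columns → white.
So row 20 is (RG9, white, 994); stock = 994.

994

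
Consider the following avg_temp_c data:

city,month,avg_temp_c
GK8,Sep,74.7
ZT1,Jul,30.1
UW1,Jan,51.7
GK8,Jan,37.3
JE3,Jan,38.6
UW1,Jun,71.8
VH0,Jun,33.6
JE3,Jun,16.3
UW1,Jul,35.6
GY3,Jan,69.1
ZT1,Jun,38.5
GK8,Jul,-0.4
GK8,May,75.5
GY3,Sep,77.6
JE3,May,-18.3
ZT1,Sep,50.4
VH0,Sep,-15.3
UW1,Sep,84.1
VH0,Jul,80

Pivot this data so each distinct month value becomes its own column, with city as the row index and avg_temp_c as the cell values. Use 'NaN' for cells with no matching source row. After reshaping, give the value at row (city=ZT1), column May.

No long-format row has city=ZT1 and month=May, so the cell is NaN.

NaN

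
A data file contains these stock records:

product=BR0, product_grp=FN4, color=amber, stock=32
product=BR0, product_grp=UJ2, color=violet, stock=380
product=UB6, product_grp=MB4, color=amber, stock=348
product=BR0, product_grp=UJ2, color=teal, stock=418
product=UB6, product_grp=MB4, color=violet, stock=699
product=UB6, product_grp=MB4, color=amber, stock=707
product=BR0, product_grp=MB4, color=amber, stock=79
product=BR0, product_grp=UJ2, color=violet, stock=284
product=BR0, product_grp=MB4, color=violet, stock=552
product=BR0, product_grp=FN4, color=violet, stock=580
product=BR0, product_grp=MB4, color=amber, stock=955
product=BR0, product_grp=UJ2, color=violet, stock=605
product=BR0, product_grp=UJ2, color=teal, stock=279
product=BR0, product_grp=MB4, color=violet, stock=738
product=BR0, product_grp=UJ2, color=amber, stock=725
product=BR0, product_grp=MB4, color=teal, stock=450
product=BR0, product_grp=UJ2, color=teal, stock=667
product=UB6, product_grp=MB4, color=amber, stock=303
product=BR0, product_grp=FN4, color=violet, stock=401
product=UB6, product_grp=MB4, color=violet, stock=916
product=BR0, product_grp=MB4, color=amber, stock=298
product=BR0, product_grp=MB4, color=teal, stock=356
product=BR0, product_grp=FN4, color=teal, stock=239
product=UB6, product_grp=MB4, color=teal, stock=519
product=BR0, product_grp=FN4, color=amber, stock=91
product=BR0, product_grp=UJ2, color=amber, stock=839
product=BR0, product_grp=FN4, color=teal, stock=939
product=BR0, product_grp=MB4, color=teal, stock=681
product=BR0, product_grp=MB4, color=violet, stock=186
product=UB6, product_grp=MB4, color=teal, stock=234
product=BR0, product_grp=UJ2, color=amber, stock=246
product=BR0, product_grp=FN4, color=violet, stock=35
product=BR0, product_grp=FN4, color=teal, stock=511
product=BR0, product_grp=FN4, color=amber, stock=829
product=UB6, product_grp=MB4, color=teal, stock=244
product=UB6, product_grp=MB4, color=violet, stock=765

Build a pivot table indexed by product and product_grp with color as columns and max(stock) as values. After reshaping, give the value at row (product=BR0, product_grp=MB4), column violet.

Rows with product=BR0, product_grp=MB4 and color=violet: stock values are 552, 738, 186.
max(552, 738, 186) = 738.

738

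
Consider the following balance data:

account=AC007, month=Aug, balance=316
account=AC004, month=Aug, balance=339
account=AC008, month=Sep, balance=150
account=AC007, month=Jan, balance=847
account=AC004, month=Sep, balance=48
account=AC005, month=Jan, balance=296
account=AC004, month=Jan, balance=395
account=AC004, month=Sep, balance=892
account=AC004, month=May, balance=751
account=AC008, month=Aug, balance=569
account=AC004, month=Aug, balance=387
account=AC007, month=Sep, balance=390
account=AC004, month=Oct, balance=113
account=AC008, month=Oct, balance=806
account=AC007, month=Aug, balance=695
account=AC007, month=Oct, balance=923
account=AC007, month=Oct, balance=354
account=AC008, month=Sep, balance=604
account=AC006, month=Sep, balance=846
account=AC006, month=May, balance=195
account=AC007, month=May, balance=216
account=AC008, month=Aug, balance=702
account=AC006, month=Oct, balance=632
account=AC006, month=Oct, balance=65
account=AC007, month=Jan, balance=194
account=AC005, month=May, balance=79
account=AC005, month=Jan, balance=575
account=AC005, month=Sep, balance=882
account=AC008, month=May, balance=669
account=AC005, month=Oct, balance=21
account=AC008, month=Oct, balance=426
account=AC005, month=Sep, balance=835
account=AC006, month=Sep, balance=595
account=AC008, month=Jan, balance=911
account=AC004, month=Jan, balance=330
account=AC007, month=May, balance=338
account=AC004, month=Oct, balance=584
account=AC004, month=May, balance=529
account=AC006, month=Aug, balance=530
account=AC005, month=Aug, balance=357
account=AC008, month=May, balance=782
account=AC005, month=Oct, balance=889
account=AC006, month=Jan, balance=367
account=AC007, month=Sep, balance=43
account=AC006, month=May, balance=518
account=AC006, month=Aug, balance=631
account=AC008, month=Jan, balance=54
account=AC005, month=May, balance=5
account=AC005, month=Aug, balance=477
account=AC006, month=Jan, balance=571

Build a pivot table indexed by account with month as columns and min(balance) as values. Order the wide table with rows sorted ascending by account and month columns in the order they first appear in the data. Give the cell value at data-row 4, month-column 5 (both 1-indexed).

354

With rows sorted ascending by account, row 4 is account=AC007. month columns in first-appearance order: Aug, Sep, Jan, May, Oct; column 5 is Oct.
Long rows with account=AC007, month=Oct: min(923, 354) = 354.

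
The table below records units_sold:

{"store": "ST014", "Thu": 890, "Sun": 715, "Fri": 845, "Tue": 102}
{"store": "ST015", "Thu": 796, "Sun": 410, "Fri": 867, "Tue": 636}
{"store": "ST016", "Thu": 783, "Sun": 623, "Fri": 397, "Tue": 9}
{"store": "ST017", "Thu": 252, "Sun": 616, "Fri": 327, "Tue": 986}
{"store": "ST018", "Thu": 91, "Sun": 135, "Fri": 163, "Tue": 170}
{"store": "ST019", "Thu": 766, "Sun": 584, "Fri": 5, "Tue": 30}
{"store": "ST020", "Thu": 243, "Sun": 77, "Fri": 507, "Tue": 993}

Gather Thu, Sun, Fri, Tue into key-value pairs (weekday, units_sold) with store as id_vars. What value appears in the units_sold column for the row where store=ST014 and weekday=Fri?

Unpivoting turns each (store, wide-column) pair into one long row.
The wide cell at row ST014, column Fri holds 845, so the long row (ST014, Fri) has units_sold=845.

845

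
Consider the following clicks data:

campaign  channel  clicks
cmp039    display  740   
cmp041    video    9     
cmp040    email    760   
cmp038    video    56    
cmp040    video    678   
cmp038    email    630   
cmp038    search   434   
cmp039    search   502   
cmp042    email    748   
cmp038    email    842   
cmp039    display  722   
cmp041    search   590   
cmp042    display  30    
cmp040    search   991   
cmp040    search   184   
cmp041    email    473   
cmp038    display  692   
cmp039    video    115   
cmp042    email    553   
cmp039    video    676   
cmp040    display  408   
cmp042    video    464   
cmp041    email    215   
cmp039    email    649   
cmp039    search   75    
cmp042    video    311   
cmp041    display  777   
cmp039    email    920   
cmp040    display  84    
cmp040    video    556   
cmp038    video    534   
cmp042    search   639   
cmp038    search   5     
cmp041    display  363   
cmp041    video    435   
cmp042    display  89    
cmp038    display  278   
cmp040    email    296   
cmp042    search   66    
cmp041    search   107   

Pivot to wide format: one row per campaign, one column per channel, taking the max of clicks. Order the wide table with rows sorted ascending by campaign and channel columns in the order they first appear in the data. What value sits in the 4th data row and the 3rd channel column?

With rows sorted ascending by campaign, row 4 is campaign=cmp041. channel columns in first-appearance order: display, video, email, search; column 3 is email.
Long rows with campaign=cmp041, channel=email: max(473, 215) = 473.

473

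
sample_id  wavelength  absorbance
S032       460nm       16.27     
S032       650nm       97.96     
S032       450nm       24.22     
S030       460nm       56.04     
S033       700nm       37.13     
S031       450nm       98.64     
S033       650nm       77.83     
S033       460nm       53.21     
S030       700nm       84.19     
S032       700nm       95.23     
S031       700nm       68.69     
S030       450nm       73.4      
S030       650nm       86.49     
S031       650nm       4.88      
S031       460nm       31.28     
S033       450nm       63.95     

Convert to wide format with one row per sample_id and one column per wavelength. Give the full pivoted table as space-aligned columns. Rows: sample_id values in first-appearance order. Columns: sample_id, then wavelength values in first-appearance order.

Columns: sample_id plus the 4 distinct wavelength values (460nm, 650nm, 450nm, 700nm).
For example, row S032 column 460nm takes absorbance=16.27 from the long row (S032, 460nm).

sample_id  460nm  650nm  450nm  700nm
S032       16.27  97.96  24.22  95.23
S030       56.04  86.49  73.4   84.19
S033       53.21  77.83  63.95  37.13
S031       31.28  4.88   98.64  68.69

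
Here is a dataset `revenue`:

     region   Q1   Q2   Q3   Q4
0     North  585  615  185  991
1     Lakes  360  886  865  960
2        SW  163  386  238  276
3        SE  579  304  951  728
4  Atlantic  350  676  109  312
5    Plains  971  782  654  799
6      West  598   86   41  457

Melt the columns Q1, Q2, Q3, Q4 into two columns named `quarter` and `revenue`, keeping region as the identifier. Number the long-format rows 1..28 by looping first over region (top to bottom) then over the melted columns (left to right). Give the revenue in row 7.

865

28 rows total (7 × 4). Row 7: index ⌊(7-1)/4⌋ = 1 into region → Lakes; (7-1) mod 4 = 2 into the melted columns → Q3.
So row 7 is (Lakes, Q3, 865); revenue = 865.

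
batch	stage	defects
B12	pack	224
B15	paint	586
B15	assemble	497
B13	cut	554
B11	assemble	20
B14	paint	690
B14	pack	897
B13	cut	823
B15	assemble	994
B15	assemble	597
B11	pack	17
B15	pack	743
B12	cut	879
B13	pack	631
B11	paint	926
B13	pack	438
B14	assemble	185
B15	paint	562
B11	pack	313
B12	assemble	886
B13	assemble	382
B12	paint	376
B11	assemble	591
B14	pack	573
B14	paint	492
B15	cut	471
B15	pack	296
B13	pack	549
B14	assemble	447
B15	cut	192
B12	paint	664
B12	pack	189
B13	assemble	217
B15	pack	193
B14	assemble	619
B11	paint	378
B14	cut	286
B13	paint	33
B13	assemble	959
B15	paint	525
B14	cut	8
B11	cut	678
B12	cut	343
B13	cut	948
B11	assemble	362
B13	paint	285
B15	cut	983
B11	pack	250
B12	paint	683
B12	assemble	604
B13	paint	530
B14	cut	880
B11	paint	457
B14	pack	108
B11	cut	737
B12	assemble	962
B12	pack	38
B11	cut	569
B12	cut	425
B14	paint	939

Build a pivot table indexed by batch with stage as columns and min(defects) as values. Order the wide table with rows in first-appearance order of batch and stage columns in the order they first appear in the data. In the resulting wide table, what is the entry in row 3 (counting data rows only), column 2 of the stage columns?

With rows in first-appearance order of batch, row 3 is batch=B13. stage columns in first-appearance order: pack, paint, assemble, cut; column 2 is paint.
Long rows with batch=B13, stage=paint: min(33, 285, 530) = 33.

33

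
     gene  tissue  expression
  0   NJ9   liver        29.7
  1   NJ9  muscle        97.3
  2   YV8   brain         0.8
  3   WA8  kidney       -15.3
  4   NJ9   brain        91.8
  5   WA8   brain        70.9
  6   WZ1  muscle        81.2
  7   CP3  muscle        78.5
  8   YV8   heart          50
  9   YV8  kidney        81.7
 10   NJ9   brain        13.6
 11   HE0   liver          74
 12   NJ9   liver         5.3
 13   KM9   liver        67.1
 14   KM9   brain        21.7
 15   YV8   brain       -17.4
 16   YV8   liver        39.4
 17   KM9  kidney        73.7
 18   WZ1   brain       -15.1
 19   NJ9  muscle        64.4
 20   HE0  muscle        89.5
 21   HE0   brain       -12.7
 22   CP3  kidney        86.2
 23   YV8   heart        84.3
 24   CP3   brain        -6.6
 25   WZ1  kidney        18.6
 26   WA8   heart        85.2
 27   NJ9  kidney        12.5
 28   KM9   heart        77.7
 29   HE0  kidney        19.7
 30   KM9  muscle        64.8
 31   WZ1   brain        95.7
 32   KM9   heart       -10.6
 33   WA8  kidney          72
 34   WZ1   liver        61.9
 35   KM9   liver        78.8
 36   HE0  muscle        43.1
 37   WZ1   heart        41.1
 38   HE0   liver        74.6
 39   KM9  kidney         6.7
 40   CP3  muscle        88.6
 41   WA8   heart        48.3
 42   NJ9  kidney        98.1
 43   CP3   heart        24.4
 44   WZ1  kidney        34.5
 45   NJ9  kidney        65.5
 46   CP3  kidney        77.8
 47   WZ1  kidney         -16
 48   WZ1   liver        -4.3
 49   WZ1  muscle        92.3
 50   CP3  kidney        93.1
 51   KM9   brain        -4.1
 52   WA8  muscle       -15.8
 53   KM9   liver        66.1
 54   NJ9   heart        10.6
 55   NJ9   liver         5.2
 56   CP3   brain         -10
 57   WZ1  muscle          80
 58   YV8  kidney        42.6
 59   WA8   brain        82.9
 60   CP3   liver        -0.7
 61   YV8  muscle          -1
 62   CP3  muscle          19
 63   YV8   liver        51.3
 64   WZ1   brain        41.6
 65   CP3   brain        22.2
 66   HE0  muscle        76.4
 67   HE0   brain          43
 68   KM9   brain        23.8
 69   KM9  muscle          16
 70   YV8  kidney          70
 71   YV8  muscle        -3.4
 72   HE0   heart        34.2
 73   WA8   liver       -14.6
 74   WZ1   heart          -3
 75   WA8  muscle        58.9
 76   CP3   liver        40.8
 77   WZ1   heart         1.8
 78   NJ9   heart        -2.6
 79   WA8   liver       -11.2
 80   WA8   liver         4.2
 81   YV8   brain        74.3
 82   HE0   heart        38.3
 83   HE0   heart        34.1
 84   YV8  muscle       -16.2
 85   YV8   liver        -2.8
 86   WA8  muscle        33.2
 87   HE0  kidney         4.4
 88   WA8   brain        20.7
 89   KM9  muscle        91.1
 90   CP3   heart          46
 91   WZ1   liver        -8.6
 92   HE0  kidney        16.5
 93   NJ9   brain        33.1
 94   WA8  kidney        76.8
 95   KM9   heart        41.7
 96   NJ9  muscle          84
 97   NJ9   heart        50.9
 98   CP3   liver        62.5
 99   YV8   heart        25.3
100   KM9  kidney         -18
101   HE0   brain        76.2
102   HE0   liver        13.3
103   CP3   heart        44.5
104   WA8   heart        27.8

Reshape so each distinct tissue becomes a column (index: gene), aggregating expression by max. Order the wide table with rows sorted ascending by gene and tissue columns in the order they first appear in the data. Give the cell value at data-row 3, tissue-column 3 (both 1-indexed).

23.8

With rows sorted ascending by gene, row 3 is gene=KM9. tissue columns in first-appearance order: liver, muscle, brain, kidney, heart; column 3 is brain.
Long rows with gene=KM9, tissue=brain: max(21.7, -4.1, 23.8) = 23.8.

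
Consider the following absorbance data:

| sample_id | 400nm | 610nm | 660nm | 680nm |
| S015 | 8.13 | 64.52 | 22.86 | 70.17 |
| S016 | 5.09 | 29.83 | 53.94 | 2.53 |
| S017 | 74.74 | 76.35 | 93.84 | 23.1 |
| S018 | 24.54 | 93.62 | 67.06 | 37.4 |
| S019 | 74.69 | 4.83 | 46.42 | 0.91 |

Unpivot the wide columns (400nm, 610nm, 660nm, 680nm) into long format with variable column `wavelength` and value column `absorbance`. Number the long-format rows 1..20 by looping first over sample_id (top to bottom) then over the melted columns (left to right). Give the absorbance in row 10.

20 rows total (5 × 4). Row 10: index ⌊(10-1)/4⌋ = 2 into sample_id → S017; (10-1) mod 4 = 1 into the melted columns → 610nm.
So row 10 is (S017, 610nm, 76.35); absorbance = 76.35.

76.35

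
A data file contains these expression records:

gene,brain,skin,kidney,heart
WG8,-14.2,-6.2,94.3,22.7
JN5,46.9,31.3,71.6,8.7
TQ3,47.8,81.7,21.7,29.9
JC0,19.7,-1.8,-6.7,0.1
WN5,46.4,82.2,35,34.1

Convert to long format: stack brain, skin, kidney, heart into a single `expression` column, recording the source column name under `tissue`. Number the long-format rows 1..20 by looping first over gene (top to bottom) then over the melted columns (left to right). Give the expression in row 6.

20 rows total (5 × 4). Row 6: index ⌊(6-1)/4⌋ = 1 into gene → JN5; (6-1) mod 4 = 1 into the melted columns → skin.
So row 6 is (JN5, skin, 31.3); expression = 31.3.

31.3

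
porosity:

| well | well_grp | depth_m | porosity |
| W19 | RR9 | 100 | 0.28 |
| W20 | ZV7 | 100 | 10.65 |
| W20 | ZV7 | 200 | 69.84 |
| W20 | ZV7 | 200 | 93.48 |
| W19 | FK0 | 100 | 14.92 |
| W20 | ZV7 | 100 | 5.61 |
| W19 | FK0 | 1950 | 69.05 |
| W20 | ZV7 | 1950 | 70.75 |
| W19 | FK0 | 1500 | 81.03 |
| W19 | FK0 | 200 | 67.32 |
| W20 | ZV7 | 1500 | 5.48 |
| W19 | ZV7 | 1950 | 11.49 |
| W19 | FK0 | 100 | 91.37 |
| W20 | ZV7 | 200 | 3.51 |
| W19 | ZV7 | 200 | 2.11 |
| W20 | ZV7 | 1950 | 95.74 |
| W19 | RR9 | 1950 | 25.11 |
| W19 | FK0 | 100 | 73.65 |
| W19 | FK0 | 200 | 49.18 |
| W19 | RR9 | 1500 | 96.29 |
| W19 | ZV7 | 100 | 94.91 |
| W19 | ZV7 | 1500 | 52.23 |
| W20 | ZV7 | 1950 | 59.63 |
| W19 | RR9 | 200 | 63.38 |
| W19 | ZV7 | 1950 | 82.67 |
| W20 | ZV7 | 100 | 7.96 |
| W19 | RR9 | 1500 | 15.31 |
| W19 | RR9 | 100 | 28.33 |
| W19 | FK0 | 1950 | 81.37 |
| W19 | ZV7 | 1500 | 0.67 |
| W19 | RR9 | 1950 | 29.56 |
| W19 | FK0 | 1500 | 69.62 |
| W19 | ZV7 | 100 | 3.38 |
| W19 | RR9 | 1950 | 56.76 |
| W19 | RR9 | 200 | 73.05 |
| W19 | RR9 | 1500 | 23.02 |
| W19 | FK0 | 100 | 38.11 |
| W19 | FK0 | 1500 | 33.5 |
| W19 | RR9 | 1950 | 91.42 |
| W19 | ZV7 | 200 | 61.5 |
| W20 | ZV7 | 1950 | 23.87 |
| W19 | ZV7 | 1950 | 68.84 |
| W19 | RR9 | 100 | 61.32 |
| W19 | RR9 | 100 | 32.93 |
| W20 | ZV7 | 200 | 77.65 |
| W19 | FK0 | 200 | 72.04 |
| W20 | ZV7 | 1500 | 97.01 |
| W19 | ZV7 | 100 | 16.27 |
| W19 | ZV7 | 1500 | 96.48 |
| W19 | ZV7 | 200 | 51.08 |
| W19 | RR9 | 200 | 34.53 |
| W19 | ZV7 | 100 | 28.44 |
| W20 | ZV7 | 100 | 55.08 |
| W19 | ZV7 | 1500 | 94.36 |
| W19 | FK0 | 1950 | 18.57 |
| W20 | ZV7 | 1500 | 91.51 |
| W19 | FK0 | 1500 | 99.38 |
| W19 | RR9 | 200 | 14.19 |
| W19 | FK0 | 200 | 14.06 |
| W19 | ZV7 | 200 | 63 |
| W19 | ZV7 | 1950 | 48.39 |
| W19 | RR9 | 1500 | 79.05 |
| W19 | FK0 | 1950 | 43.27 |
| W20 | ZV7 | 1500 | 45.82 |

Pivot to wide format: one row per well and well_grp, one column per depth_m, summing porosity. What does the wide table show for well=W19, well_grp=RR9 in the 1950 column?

Rows with well=W19, well_grp=RR9 and depth_m=1950: porosity values are 25.11, 29.56, 56.76, 91.42.
25.11 + 29.56 + 56.76 + 91.42 = 202.85.

202.85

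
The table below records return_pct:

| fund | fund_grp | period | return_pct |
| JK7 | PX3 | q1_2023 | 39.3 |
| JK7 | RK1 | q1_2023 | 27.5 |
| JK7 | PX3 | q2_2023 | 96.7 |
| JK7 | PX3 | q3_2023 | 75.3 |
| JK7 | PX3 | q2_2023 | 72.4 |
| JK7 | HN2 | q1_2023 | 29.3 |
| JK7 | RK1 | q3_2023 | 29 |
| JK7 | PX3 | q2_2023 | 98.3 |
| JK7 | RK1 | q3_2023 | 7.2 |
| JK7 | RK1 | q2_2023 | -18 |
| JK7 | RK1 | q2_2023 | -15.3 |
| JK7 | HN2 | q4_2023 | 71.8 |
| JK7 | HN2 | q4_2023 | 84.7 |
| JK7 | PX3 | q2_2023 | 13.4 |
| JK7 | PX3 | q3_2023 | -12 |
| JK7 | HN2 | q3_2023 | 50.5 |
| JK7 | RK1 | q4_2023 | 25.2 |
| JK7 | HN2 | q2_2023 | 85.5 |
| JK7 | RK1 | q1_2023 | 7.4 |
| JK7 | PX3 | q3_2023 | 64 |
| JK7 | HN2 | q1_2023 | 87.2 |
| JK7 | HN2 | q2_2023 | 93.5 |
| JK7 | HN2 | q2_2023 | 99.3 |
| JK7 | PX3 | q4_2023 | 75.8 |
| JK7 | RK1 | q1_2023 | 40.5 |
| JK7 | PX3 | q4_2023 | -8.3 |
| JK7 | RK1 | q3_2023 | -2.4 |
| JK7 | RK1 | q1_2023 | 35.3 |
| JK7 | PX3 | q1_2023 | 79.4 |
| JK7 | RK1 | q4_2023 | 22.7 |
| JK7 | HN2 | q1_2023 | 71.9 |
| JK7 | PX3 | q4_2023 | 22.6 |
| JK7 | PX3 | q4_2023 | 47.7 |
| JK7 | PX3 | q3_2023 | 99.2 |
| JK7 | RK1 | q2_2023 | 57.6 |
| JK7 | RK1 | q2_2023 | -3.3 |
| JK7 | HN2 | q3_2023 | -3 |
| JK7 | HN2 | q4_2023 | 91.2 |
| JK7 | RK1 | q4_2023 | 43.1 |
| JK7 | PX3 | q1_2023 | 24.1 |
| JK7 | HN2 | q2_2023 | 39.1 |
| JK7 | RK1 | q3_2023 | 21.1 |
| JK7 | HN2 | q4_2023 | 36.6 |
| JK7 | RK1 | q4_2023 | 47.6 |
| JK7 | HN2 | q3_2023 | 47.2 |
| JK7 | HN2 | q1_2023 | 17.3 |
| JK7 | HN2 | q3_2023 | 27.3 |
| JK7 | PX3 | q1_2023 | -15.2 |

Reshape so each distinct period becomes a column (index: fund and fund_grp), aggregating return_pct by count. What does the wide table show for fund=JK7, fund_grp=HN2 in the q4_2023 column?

Rows with fund=JK7, fund_grp=HN2 and period=q4_2023: return_pct values are 71.8, 84.7, 91.2, 36.6.
4 rows match — count = 4.

4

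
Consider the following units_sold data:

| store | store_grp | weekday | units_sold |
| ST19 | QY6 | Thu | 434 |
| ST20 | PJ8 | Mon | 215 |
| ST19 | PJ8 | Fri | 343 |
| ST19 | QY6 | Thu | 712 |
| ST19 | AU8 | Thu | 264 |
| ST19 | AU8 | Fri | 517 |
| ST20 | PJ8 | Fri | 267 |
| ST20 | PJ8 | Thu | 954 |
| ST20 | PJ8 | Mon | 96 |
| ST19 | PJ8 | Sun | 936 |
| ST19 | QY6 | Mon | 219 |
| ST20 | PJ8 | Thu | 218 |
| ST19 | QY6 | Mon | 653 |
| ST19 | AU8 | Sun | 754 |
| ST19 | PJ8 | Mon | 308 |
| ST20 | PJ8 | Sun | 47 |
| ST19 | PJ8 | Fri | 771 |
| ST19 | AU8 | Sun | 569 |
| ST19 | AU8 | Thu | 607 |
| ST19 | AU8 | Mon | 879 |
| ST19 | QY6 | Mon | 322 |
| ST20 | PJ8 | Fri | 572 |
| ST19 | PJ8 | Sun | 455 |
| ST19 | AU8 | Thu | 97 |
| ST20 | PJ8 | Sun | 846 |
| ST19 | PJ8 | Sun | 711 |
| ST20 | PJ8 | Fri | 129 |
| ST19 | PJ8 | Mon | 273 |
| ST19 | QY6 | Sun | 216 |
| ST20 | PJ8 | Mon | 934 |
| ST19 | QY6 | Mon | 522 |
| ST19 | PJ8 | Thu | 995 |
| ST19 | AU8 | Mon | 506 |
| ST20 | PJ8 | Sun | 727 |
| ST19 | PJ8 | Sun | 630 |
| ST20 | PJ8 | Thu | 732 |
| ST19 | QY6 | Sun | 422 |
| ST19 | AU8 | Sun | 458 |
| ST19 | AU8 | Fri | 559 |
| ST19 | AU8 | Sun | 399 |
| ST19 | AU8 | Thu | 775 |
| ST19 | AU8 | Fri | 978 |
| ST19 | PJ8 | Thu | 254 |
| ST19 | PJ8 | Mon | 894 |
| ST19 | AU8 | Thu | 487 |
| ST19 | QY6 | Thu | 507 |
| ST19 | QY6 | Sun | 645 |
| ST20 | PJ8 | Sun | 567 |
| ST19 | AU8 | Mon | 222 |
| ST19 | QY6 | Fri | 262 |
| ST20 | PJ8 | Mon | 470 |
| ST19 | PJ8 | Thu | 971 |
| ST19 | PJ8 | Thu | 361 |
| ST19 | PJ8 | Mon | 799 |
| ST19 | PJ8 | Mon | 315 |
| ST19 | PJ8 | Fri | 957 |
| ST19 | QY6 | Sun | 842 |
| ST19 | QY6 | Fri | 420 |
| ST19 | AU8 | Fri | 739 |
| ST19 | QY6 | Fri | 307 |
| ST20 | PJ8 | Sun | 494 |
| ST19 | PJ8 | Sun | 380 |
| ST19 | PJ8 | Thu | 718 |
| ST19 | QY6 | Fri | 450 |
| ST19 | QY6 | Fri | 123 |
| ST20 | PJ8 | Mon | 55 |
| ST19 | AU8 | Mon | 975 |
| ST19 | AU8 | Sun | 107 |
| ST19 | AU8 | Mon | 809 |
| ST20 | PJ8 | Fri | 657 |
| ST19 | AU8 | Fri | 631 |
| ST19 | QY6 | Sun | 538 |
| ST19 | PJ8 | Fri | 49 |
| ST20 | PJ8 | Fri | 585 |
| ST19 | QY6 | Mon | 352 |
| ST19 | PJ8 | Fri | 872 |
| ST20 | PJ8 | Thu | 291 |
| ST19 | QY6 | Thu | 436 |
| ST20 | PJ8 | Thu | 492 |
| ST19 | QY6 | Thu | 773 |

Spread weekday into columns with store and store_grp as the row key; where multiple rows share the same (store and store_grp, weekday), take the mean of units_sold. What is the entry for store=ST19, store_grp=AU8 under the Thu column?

Rows with store=ST19, store_grp=AU8 and weekday=Thu: units_sold values are 264, 607, 97, 775, 487.
(264 + 607 + 97 + 775 + 487) / 5 = 446.

446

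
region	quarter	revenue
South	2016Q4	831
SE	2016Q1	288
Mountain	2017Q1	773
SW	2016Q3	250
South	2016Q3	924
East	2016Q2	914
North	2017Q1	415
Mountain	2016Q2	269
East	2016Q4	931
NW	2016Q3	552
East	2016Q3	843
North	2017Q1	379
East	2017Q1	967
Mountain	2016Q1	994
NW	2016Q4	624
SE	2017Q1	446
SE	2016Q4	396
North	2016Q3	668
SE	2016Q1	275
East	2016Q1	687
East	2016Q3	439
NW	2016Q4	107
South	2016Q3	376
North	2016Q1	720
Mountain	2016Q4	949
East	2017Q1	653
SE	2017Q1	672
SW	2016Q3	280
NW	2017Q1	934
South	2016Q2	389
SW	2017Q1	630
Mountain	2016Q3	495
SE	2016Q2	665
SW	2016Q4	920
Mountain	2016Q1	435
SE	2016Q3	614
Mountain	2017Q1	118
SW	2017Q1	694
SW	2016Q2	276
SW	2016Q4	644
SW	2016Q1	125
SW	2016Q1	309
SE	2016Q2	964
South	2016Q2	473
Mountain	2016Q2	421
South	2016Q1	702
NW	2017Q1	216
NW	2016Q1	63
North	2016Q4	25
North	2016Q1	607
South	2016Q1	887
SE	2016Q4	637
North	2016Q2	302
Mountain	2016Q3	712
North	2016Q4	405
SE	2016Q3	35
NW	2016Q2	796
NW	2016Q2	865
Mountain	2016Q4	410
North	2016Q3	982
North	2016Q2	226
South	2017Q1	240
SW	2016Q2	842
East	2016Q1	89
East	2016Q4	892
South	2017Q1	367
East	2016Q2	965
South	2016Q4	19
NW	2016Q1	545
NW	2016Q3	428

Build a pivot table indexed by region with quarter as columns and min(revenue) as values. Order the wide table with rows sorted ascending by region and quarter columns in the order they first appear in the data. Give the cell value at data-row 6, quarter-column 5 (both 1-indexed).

276

With rows sorted ascending by region, row 6 is region=SW. quarter columns in first-appearance order: 2016Q4, 2016Q1, 2017Q1, 2016Q3, 2016Q2; column 5 is 2016Q2.
Long rows with region=SW, quarter=2016Q2: min(276, 842) = 276.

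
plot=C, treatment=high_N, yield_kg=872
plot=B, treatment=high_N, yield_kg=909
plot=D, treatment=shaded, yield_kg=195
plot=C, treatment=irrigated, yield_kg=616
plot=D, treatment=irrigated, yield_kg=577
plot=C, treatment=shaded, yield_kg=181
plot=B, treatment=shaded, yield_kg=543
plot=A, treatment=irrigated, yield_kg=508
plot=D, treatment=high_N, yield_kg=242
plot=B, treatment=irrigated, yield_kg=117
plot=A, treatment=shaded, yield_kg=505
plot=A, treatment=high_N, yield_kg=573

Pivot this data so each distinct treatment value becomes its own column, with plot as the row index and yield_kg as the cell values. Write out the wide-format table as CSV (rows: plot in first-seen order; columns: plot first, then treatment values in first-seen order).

plot,high_N,shaded,irrigated
C,872,181,616
B,909,543,117
D,242,195,577
A,573,505,508

Columns: plot plus the 3 distinct treatment values (high_N, shaded, irrigated).
For example, row C column high_N takes yield_kg=872 from the long row (C, high_N).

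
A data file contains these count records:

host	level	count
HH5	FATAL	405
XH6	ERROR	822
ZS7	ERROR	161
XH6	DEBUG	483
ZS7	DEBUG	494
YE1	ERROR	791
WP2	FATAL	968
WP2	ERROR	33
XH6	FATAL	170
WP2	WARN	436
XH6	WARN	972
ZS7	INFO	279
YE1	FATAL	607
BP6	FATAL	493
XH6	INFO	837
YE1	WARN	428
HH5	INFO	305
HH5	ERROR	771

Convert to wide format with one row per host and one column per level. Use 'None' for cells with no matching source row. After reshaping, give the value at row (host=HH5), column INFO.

The long row with host=HH5, level=INFO has count=305.

305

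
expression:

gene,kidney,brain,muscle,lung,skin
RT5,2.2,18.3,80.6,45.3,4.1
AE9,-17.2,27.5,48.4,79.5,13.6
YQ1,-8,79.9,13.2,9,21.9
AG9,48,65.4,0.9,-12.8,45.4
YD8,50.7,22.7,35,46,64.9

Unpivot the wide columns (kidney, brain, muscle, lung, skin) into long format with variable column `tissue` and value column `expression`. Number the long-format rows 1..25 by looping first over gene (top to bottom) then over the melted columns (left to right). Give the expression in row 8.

48.4

25 rows total (5 × 5). Row 8: index ⌊(8-1)/5⌋ = 1 into gene → AE9; (8-1) mod 5 = 2 into the melted columns → muscle.
So row 8 is (AE9, muscle, 48.4); expression = 48.4.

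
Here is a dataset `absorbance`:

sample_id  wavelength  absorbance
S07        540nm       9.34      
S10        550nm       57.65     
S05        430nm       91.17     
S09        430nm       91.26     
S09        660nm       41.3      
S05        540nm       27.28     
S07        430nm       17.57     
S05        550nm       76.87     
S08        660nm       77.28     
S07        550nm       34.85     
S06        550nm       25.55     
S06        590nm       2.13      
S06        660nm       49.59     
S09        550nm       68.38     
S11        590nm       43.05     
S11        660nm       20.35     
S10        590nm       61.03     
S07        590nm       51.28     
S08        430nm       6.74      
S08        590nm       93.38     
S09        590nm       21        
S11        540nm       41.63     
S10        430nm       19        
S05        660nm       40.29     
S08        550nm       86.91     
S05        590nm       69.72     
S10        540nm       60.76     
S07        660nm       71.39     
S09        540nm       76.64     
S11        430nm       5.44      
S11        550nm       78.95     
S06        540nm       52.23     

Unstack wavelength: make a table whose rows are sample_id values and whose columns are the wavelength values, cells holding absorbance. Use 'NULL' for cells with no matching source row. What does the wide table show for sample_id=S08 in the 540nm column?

No long-format row has sample_id=S08 and wavelength=540nm, so the cell is NULL.

NULL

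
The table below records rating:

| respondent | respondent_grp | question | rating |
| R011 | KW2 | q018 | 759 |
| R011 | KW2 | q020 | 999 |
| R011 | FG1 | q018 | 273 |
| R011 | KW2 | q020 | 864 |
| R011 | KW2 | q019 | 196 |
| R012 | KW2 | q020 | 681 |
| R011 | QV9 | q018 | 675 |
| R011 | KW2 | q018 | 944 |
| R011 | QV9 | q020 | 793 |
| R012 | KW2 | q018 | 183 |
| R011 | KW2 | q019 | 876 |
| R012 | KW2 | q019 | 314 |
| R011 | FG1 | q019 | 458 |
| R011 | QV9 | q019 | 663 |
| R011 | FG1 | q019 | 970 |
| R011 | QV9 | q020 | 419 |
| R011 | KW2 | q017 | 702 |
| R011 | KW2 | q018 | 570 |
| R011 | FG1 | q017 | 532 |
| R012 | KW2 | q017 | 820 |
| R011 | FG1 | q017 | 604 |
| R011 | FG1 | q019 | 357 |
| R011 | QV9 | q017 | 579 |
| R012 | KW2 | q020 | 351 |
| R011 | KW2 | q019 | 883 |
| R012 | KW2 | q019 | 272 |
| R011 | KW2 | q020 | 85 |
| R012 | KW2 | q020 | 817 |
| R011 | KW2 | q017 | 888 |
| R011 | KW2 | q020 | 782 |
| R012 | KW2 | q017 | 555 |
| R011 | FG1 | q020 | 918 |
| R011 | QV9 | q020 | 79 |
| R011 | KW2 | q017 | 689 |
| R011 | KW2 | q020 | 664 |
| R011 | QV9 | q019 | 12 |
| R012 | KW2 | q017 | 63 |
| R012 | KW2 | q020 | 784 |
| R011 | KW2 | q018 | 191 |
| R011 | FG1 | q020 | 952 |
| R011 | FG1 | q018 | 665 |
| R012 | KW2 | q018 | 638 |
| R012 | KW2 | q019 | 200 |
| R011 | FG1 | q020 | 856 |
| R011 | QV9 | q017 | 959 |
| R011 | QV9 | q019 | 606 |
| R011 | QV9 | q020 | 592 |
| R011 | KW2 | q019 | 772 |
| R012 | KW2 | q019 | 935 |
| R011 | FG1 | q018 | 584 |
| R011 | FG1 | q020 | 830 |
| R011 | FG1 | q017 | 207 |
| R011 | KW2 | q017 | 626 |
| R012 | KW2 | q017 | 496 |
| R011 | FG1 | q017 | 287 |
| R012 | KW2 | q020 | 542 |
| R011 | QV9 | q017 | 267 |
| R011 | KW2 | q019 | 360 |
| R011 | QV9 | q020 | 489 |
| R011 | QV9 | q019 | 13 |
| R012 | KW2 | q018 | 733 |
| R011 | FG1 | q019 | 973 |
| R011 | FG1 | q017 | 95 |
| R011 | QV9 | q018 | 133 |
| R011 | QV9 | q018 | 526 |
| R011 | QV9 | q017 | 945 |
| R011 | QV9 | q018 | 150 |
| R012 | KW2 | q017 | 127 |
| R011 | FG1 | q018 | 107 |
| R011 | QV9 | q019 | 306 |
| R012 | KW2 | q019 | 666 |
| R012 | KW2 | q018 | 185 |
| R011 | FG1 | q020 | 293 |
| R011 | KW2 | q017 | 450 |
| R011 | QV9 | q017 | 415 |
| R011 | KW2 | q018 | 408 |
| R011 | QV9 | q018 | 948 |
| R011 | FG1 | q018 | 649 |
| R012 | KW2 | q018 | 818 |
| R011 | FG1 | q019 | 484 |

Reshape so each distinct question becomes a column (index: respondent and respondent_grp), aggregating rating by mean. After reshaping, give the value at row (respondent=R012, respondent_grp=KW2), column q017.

412.20

Rows with respondent=R012, respondent_grp=KW2 and question=q017: rating values are 820, 555, 63, 496, 127.
(820 + 555 + 63 + 496 + 127) / 5 = 412.20.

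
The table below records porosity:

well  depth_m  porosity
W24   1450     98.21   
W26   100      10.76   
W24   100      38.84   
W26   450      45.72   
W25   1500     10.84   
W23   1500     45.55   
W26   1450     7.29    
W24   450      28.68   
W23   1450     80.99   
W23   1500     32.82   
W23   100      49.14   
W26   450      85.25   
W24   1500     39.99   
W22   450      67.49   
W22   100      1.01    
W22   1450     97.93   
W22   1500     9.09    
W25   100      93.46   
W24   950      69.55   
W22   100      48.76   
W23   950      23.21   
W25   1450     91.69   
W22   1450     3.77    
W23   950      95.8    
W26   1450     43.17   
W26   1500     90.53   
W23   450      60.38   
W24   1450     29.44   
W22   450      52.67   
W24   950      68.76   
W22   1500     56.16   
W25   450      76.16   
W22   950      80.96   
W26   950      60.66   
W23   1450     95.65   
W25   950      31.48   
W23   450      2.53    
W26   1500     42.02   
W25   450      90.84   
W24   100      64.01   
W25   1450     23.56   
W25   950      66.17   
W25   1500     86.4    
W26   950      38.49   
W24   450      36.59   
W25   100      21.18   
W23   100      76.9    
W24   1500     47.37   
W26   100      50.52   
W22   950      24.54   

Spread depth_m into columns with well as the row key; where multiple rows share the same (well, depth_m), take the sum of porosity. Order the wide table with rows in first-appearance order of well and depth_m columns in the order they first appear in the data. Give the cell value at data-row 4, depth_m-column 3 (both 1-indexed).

62.91

With rows in first-appearance order of well, row 4 is well=W23. depth_m columns in first-appearance order: 1450, 100, 450, 1500, 950; column 3 is 450.
Long rows with well=W23, depth_m=450: 60.38 + 2.53 = 62.91.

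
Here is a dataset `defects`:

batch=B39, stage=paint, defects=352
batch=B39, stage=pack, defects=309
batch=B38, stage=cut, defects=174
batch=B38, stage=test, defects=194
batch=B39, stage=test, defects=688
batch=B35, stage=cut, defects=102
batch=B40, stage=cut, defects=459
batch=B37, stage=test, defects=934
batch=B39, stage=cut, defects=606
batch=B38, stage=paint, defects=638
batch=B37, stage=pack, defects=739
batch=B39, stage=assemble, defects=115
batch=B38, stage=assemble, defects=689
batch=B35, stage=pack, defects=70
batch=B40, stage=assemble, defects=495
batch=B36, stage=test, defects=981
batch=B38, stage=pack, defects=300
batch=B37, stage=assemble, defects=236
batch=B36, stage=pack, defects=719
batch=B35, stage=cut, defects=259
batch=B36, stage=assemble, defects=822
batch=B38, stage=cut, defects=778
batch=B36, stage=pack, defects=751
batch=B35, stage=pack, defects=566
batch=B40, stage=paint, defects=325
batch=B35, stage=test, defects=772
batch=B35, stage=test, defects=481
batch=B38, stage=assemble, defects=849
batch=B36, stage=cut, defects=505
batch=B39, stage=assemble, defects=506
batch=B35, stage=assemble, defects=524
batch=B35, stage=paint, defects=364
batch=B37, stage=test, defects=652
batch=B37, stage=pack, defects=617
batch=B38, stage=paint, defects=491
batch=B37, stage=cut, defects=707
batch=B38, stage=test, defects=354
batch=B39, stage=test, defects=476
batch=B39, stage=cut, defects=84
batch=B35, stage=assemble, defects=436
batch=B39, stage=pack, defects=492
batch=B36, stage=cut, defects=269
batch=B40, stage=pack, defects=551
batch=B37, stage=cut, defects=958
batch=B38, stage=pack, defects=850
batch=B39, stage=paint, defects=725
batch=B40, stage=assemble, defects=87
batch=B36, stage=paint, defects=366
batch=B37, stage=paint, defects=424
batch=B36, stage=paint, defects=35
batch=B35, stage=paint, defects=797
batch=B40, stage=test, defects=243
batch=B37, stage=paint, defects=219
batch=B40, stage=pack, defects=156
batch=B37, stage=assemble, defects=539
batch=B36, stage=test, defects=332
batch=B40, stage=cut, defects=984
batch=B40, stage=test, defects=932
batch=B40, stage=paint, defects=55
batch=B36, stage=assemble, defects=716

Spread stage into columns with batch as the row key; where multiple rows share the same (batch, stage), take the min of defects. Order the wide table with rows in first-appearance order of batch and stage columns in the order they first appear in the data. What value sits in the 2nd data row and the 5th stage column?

689

With rows in first-appearance order of batch, row 2 is batch=B38. stage columns in first-appearance order: paint, pack, cut, test, assemble; column 5 is assemble.
Long rows with batch=B38, stage=assemble: min(689, 849) = 689.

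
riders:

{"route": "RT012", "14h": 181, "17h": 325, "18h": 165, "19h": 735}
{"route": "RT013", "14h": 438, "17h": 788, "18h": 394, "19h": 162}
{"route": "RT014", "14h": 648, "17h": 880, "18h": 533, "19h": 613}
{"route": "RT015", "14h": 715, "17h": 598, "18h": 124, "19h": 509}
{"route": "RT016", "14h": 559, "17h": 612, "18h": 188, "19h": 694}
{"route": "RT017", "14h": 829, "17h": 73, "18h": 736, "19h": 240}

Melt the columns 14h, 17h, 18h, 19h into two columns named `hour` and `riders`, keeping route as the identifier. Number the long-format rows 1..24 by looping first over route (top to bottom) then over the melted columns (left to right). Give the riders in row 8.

162

24 rows total (6 × 4). Row 8: index ⌊(8-1)/4⌋ = 1 into route → RT013; (8-1) mod 4 = 3 into the melted columns → 19h.
So row 8 is (RT013, 19h, 162); riders = 162.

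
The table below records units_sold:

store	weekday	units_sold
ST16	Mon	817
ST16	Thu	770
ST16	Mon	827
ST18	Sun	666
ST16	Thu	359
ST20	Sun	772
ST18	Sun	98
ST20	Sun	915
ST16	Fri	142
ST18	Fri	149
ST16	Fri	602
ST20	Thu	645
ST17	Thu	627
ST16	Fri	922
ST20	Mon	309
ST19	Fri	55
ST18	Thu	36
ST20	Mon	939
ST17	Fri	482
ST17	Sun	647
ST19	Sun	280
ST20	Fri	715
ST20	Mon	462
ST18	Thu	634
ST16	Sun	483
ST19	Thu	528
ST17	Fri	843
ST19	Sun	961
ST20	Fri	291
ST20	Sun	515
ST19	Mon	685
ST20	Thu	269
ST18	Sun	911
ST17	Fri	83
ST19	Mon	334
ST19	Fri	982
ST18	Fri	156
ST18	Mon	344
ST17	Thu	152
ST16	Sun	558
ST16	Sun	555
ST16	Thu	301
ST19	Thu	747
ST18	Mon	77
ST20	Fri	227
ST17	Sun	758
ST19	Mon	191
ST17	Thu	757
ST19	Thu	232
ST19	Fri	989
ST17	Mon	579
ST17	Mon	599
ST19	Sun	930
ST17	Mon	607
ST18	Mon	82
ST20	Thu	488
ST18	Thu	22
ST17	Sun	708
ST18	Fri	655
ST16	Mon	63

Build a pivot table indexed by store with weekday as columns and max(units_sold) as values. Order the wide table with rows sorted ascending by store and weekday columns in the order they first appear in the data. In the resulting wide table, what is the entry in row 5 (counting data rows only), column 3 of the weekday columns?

With rows sorted ascending by store, row 5 is store=ST20. weekday columns in first-appearance order: Mon, Thu, Sun, Fri; column 3 is Sun.
Long rows with store=ST20, weekday=Sun: max(772, 915, 515) = 915.

915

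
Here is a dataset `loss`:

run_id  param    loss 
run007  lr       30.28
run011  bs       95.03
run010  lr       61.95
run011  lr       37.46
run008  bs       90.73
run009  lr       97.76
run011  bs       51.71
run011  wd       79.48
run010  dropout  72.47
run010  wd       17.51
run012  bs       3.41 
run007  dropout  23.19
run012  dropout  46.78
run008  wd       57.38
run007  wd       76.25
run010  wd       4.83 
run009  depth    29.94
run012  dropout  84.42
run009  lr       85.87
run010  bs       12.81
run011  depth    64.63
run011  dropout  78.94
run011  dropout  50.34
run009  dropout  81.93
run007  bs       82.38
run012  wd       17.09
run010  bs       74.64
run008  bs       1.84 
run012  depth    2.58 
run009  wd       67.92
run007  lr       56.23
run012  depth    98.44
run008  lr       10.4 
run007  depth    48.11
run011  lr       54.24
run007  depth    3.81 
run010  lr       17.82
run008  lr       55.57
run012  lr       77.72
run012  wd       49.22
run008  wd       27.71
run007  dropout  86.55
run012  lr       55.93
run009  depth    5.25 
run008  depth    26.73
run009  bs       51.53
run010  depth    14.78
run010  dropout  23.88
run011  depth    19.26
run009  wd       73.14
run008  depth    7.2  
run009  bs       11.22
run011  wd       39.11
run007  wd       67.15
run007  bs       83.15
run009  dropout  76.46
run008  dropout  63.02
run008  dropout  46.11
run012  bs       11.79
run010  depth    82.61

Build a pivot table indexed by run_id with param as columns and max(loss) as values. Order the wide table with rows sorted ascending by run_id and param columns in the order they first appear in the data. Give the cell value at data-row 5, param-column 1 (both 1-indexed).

54.24

With rows sorted ascending by run_id, row 5 is run_id=run011. param columns in first-appearance order: lr, bs, wd, dropout, depth; column 1 is lr.
Long rows with run_id=run011, param=lr: max(37.46, 54.24) = 54.24.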